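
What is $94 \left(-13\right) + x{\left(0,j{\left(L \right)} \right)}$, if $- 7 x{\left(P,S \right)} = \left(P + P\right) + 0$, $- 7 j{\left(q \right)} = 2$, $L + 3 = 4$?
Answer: $-1222$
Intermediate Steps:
$L = 1$ ($L = -3 + 4 = 1$)
$j{\left(q \right)} = - \frac{2}{7}$ ($j{\left(q \right)} = \left(- \frac{1}{7}\right) 2 = - \frac{2}{7}$)
$x{\left(P,S \right)} = - \frac{2 P}{7}$ ($x{\left(P,S \right)} = - \frac{\left(P + P\right) + 0}{7} = - \frac{2 P + 0}{7} = - \frac{2 P}{7}$)
$94 \left(-13\right) + x{\left(0,j{\left(L \right)} \right)} = 94 \left(-13\right) - 0 = -1222 + 0 = -1222$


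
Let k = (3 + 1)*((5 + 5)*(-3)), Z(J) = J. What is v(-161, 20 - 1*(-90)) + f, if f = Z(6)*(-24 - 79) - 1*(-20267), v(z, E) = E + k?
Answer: 19639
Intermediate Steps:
k = -120 (k = 4*(10*(-3)) = 4*(-30) = -120)
v(z, E) = -120 + E (v(z, E) = E - 120 = -120 + E)
f = 19649 (f = 6*(-24 - 79) - 1*(-20267) = 6*(-103) + 20267 = -618 + 20267 = 19649)
v(-161, 20 - 1*(-90)) + f = (-120 + (20 - 1*(-90))) + 19649 = (-120 + (20 + 90)) + 19649 = (-120 + 110) + 19649 = -10 + 19649 = 19639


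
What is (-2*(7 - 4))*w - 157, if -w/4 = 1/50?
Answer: -3913/25 ≈ -156.52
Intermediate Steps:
w = -2/25 (w = -4/50 = -4*1/50 = -2/25 ≈ -0.080000)
(-2*(7 - 4))*w - 157 = -2*(7 - 4)*(-2/25) - 157 = -2*3*(-2/25) - 157 = -6*(-2/25) - 157 = 12/25 - 157 = -3913/25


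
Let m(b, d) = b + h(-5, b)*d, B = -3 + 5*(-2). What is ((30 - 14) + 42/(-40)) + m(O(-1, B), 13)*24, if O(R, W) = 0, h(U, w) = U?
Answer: -30901/20 ≈ -1545.1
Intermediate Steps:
B = -13 (B = -3 - 10 = -13)
m(b, d) = b - 5*d
((30 - 14) + 42/(-40)) + m(O(-1, B), 13)*24 = ((30 - 14) + 42/(-40)) + (0 - 5*13)*24 = (16 + 42*(-1/40)) + (0 - 65)*24 = (16 - 21/20) - 65*24 = 299/20 - 1560 = -30901/20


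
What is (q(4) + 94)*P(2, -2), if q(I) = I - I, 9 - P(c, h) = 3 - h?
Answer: 376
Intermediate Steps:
P(c, h) = 6 + h (P(c, h) = 9 - (3 - h) = 9 + (-3 + h) = 6 + h)
q(I) = 0
(q(4) + 94)*P(2, -2) = (0 + 94)*(6 - 2) = 94*4 = 376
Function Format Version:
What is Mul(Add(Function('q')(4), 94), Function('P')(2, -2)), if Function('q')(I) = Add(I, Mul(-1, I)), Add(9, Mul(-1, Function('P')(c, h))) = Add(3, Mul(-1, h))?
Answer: 376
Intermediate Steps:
Function('P')(c, h) = Add(6, h) (Function('P')(c, h) = Add(9, Mul(-1, Add(3, Mul(-1, h)))) = Add(9, Add(-3, h)) = Add(6, h))
Function('q')(I) = 0
Mul(Add(Function('q')(4), 94), Function('P')(2, -2)) = Mul(Add(0, 94), Add(6, -2)) = Mul(94, 4) = 376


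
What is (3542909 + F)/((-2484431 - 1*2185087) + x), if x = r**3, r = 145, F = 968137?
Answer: -4511046/1620893 ≈ -2.7831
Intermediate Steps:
x = 3048625 (x = 145**3 = 3048625)
(3542909 + F)/((-2484431 - 1*2185087) + x) = (3542909 + 968137)/((-2484431 - 1*2185087) + 3048625) = 4511046/((-2484431 - 2185087) + 3048625) = 4511046/(-4669518 + 3048625) = 4511046/(-1620893) = 4511046*(-1/1620893) = -4511046/1620893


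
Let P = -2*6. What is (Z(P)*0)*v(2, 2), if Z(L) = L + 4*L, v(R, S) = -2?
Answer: 0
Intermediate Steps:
P = -12
Z(L) = 5*L
(Z(P)*0)*v(2, 2) = ((5*(-12))*0)*(-2) = -60*0*(-2) = 0*(-2) = 0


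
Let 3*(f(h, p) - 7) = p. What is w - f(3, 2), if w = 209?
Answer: 604/3 ≈ 201.33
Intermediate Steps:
f(h, p) = 7 + p/3
w - f(3, 2) = 209 - (7 + (⅓)*2) = 209 - (7 + ⅔) = 209 - 1*23/3 = 209 - 23/3 = 604/3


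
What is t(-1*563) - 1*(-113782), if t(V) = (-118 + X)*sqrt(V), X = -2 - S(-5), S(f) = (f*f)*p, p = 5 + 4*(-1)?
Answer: 113782 - 145*I*sqrt(563) ≈ 1.1378e+5 - 3440.5*I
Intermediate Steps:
p = 1 (p = 5 - 4 = 1)
S(f) = f**2 (S(f) = (f*f)*1 = f**2*1 = f**2)
X = -27 (X = -2 - 1*(-5)**2 = -2 - 1*25 = -2 - 25 = -27)
t(V) = -145*sqrt(V) (t(V) = (-118 - 27)*sqrt(V) = -145*sqrt(V))
t(-1*563) - 1*(-113782) = -145*I*sqrt(563) - 1*(-113782) = -145*I*sqrt(563) + 113782 = 113782 - 145*I*sqrt(563)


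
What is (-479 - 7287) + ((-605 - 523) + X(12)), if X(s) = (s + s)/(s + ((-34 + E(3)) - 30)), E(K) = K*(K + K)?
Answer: -151210/17 ≈ -8894.7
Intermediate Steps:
E(K) = 2*K**2 (E(K) = K*(2*K) = 2*K**2)
X(s) = 2*s/(-46 + s) (X(s) = (s + s)/(s + ((-34 + 2*3**2) - 30)) = (2*s)/(s + ((-34 + 2*9) - 30)) = (2*s)/(s + ((-34 + 18) - 30)) = (2*s)/(s + (-16 - 30)) = (2*s)/(s - 46) = (2*s)/(-46 + s) = 2*s/(-46 + s))
(-479 - 7287) + ((-605 - 523) + X(12)) = (-479 - 7287) + ((-605 - 523) + 2*12/(-46 + 12)) = -7766 + (-1128 + 2*12/(-34)) = -7766 + (-1128 + 2*12*(-1/34)) = -7766 + (-1128 - 12/17) = -7766 - 19188/17 = -151210/17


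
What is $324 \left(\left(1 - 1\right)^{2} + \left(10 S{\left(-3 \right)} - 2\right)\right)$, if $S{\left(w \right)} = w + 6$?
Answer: $9072$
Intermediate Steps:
$S{\left(w \right)} = 6 + w$
$324 \left(\left(1 - 1\right)^{2} + \left(10 S{\left(-3 \right)} - 2\right)\right) = 324 \left(\left(1 - 1\right)^{2} - \left(2 - 10 \left(6 - 3\right)\right)\right) = 324 \left(0^{2} + \left(10 \cdot 3 - 2\right)\right) = 324 \left(0 + \left(30 - 2\right)\right) = 324 \left(0 + 28\right) = 324 \cdot 28 = 9072$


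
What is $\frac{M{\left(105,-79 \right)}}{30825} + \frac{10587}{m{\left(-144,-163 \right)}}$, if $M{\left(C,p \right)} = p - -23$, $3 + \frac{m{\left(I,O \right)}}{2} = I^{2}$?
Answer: $\frac{108007393}{426063150} \approx 0.2535$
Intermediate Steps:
$m{\left(I,O \right)} = -6 + 2 I^{2}$
$M{\left(C,p \right)} = 23 + p$ ($M{\left(C,p \right)} = p + 23 = 23 + p$)
$\frac{M{\left(105,-79 \right)}}{30825} + \frac{10587}{m{\left(-144,-163 \right)}} = \frac{23 - 79}{30825} + \frac{10587}{-6 + 2 \left(-144\right)^{2}} = \left(-56\right) \frac{1}{30825} + \frac{10587}{-6 + 2 \cdot 20736} = - \frac{56}{30825} + \frac{10587}{-6 + 41472} = - \frac{56}{30825} + \frac{10587}{41466} = - \frac{56}{30825} + 10587 \cdot \frac{1}{41466} = - \frac{56}{30825} + \frac{3529}{13822} = \frac{108007393}{426063150}$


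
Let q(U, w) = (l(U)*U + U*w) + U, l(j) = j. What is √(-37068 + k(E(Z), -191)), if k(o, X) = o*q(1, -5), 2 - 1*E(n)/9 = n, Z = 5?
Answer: I*√36987 ≈ 192.32*I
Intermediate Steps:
E(n) = 18 - 9*n
q(U, w) = U + U² + U*w (q(U, w) = (U*U + U*w) + U = (U² + U*w) + U = U + U² + U*w)
k(o, X) = -3*o (k(o, X) = o*(1*(1 + 1 - 5)) = o*(1*(-3)) = o*(-3) = -3*o)
√(-37068 + k(E(Z), -191)) = √(-37068 - 3*(18 - 9*5)) = √(-37068 - 3*(18 - 45)) = √(-37068 - 3*(-27)) = √(-37068 + 81) = √(-36987) = I*√36987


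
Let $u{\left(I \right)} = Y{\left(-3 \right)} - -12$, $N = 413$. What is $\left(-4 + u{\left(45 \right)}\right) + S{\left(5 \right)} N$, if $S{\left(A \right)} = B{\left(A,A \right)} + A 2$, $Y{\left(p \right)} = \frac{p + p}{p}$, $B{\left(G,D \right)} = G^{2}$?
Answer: $14465$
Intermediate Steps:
$Y{\left(p \right)} = 2$ ($Y{\left(p \right)} = \frac{2 p}{p} = 2$)
$S{\left(A \right)} = A^{2} + 2 A$ ($S{\left(A \right)} = A^{2} + A 2 = A^{2} + 2 A$)
$u{\left(I \right)} = 14$ ($u{\left(I \right)} = 2 - -12 = 2 + 12 = 14$)
$\left(-4 + u{\left(45 \right)}\right) + S{\left(5 \right)} N = \left(-4 + 14\right) + 5 \left(2 + 5\right) 413 = 10 + 5 \cdot 7 \cdot 413 = 10 + 35 \cdot 413 = 10 + 14455 = 14465$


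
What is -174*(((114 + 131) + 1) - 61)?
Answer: -32190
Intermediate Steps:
-174*(((114 + 131) + 1) - 61) = -174*((245 + 1) - 61) = -174*(246 - 61) = -174*185 = -32190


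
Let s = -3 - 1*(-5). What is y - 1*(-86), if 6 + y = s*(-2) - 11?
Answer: 65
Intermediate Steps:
s = 2 (s = -3 + 5 = 2)
y = -21 (y = -6 + (2*(-2) - 11) = -6 + (-4 - 11) = -6 - 15 = -21)
y - 1*(-86) = -21 - 1*(-86) = -21 + 86 = 65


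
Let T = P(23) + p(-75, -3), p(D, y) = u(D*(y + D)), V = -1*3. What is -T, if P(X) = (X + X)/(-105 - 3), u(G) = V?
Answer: 185/54 ≈ 3.4259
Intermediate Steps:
V = -3
u(G) = -3
p(D, y) = -3
P(X) = -X/54 (P(X) = (2*X)/(-108) = (2*X)*(-1/108) = -X/54)
T = -185/54 (T = -1/54*23 - 3 = -23/54 - 3 = -185/54 ≈ -3.4259)
-T = -1*(-185/54) = 185/54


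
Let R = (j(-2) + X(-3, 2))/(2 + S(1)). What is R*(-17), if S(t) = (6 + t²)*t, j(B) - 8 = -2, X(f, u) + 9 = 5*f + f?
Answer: 119/3 ≈ 39.667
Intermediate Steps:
X(f, u) = -9 + 6*f (X(f, u) = -9 + (5*f + f) = -9 + 6*f)
j(B) = 6 (j(B) = 8 - 2 = 6)
S(t) = t*(6 + t²)
R = -7/3 (R = (6 + (-9 + 6*(-3)))/(2 + 1*(6 + 1²)) = (6 + (-9 - 18))/(2 + 1*(6 + 1)) = (6 - 27)/(2 + 1*7) = -21/(2 + 7) = -21/9 = -21*⅑ = -7/3 ≈ -2.3333)
R*(-17) = -7/3*(-17) = 119/3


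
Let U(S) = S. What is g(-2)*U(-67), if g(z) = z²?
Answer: -268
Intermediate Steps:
g(-2)*U(-67) = (-2)²*(-67) = 4*(-67) = -268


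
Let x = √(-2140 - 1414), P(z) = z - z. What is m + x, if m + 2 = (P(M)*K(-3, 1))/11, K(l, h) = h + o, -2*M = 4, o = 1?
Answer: -2 + I*√3554 ≈ -2.0 + 59.615*I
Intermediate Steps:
M = -2 (M = -½*4 = -2)
P(z) = 0
K(l, h) = 1 + h (K(l, h) = h + 1 = 1 + h)
x = I*√3554 (x = √(-3554) = I*√3554 ≈ 59.615*I)
m = -2 (m = -2 + (0*(1 + 1))/11 = -2 + (0*2)*(1/11) = -2 + 0*(1/11) = -2 + 0 = -2)
m + x = -2 + I*√3554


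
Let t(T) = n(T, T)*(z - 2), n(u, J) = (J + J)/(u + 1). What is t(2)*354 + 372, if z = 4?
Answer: 1316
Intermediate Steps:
n(u, J) = 2*J/(1 + u) (n(u, J) = (2*J)/(1 + u) = 2*J/(1 + u))
t(T) = 4*T/(1 + T) (t(T) = (2*T/(1 + T))*(4 - 2) = (2*T/(1 + T))*2 = 4*T/(1 + T))
t(2)*354 + 372 = (4*2/(1 + 2))*354 + 372 = (4*2/3)*354 + 372 = (4*2*(⅓))*354 + 372 = (8/3)*354 + 372 = 944 + 372 = 1316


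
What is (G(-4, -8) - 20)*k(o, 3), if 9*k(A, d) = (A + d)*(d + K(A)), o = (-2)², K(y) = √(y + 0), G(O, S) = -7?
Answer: -105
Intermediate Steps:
K(y) = √y
o = 4
k(A, d) = (A + d)*(d + √A)/9 (k(A, d) = ((A + d)*(d + √A))/9 = (A + d)*(d + √A)/9)
(G(-4, -8) - 20)*k(o, 3) = (-7 - 20)*(4^(3/2)/9 + (⅑)*3² + (⅑)*4*3 + (⅑)*3*√4) = -27*((⅑)*8 + (⅑)*9 + 4/3 + (⅑)*3*2) = -27*(8/9 + 1 + 4/3 + ⅔) = -27*35/9 = -105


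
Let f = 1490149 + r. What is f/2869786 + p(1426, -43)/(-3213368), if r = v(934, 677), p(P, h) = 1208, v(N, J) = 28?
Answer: 598127548081/1152709812406 ≈ 0.51889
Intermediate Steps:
r = 28
f = 1490177 (f = 1490149 + 28 = 1490177)
f/2869786 + p(1426, -43)/(-3213368) = 1490177/2869786 + 1208/(-3213368) = 1490177*(1/2869786) + 1208*(-1/3213368) = 1490177/2869786 - 151/401671 = 598127548081/1152709812406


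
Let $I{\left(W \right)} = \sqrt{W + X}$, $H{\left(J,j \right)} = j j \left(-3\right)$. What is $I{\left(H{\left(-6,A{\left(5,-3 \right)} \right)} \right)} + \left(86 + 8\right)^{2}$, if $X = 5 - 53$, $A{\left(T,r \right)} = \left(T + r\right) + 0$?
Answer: $8836 + 2 i \sqrt{15} \approx 8836.0 + 7.746 i$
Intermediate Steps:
$A{\left(T,r \right)} = T + r$
$X = -48$
$H{\left(J,j \right)} = - 3 j^{2}$ ($H{\left(J,j \right)} = j^{2} \left(-3\right) = - 3 j^{2}$)
$I{\left(W \right)} = \sqrt{-48 + W}$ ($I{\left(W \right)} = \sqrt{W - 48} = \sqrt{-48 + W}$)
$I{\left(H{\left(-6,A{\left(5,-3 \right)} \right)} \right)} + \left(86 + 8\right)^{2} = \sqrt{-48 - 3 \left(5 - 3\right)^{2}} + \left(86 + 8\right)^{2} = \sqrt{-48 - 3 \cdot 2^{2}} + 94^{2} = \sqrt{-48 - 12} + 8836 = \sqrt{-60} + 8836 = 2 i \sqrt{15} + 8836 = 8836 + 2 i \sqrt{15}$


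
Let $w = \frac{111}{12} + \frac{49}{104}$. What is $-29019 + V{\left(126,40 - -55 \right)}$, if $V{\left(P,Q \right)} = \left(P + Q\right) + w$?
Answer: $- \frac{2993981}{104} \approx -28788.0$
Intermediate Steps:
$w = \frac{1011}{104}$ ($w = 111 \cdot \frac{1}{12} + 49 \cdot \frac{1}{104} = \frac{37}{4} + \frac{49}{104} = \frac{1011}{104} \approx 9.7212$)
$V{\left(P,Q \right)} = \frac{1011}{104} + P + Q$ ($V{\left(P,Q \right)} = \left(P + Q\right) + \frac{1011}{104} = \frac{1011}{104} + P + Q$)
$-29019 + V{\left(126,40 - -55 \right)} = -29019 + \left(\frac{1011}{104} + 126 + \left(40 - -55\right)\right) = -29019 + \left(\frac{1011}{104} + 126 + \left(40 + 55\right)\right) = -29019 + \left(\frac{1011}{104} + 126 + 95\right) = -29019 + \frac{23995}{104} = - \frac{2993981}{104}$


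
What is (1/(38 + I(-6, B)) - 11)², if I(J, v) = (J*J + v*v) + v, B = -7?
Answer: 1625625/13456 ≈ 120.81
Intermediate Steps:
I(J, v) = v + J² + v² (I(J, v) = (J² + v²) + v = v + J² + v²)
(1/(38 + I(-6, B)) - 11)² = (1/(38 + (-7 + (-6)² + (-7)²)) - 11)² = (1/(38 + (-7 + 36 + 49)) - 11)² = (1/(38 + 78) - 11)² = (1/116 - 11)² = (-1275/116)² = 1625625/13456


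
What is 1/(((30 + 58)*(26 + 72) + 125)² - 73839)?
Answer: 1/76471162 ≈ 1.3077e-8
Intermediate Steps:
1/(((30 + 58)*(26 + 72) + 125)² - 73839) = 1/((88*98 + 125)² - 73839) = 1/((8624 + 125)² - 73839) = 1/(8749² - 73839) = 1/(76545001 - 73839) = 1/76471162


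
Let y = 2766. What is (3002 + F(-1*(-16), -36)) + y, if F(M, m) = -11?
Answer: 5757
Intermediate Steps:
(3002 + F(-1*(-16), -36)) + y = (3002 - 11) + 2766 = 2991 + 2766 = 5757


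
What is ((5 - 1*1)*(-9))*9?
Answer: -324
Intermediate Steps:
((5 - 1*1)*(-9))*9 = ((5 - 1)*(-9))*9 = (4*(-9))*9 = -36*9 = -324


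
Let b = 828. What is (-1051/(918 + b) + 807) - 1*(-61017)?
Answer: 107943653/1746 ≈ 61823.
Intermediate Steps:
(-1051/(918 + b) + 807) - 1*(-61017) = (-1051/(918 + 828) + 807) - 1*(-61017) = (-1051/1746 + 807) + 61017 = 1407971/1746 + 61017 = 107943653/1746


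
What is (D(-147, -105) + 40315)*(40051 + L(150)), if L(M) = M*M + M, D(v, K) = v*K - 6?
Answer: 3495204544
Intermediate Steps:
D(v, K) = -6 + K*v (D(v, K) = K*v - 6 = -6 + K*v)
L(M) = M + M**2 (L(M) = M**2 + M = M + M**2)
(D(-147, -105) + 40315)*(40051 + L(150)) = ((-6 - 105*(-147)) + 40315)*(40051 + 150*(1 + 150)) = ((-6 + 15435) + 40315)*(40051 + 150*151) = (15429 + 40315)*(40051 + 22650) = 55744*62701 = 3495204544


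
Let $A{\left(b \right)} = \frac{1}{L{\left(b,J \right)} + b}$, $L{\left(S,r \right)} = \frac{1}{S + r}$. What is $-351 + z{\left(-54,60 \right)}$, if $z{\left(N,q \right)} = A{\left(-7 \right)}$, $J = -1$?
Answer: $- \frac{20015}{57} \approx -351.14$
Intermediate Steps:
$A{\left(b \right)} = \frac{1}{b + \frac{1}{-1 + b}}$ ($A{\left(b \right)} = \frac{1}{\frac{1}{b - 1} + b} = \frac{1}{\frac{1}{-1 + b} + b} = \frac{1}{b + \frac{1}{-1 + b}}$)
$z{\left(N,q \right)} = - \frac{8}{57}$ ($z{\left(N,q \right)} = \frac{-1 - 7}{1 - 7 \left(-1 - 7\right)} = \frac{1}{1 - -56} \left(-8\right) = \frac{1}{1 + 56} \left(-8\right) = \frac{1}{57} \left(-8\right) = - \frac{8}{57}$)
$-351 + z{\left(-54,60 \right)} = -351 - \frac{8}{57} = - \frac{20015}{57}$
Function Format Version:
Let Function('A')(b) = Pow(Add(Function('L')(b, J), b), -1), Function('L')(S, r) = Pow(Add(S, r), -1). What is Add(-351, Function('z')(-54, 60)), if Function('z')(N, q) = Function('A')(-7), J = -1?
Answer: Rational(-20015, 57) ≈ -351.14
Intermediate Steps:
Function('A')(b) = Pow(Add(b, Pow(Add(-1, b), -1)), -1) (Function('A')(b) = Pow(Add(Pow(Add(b, -1), -1), b), -1) = Pow(Add(Pow(Add(-1, b), -1), b), -1) = Pow(Add(b, Pow(Add(-1, b), -1)), -1))
Function('z')(N, q) = Rational(-8, 57) (Function('z')(N, q) = Mul(Pow(Add(1, Mul(-7, Add(-1, -7))), -1), Add(-1, -7)) = Mul(Pow(Add(1, Mul(-7, -8)), -1), -8) = Mul(Pow(Add(1, 56), -1), -8) = Mul(Pow(57, -1), -8) = Mul(Rational(1, 57), -8) = Rational(-8, 57))
Add(-351, Function('z')(-54, 60)) = Add(-351, Rational(-8, 57)) = Rational(-20015, 57)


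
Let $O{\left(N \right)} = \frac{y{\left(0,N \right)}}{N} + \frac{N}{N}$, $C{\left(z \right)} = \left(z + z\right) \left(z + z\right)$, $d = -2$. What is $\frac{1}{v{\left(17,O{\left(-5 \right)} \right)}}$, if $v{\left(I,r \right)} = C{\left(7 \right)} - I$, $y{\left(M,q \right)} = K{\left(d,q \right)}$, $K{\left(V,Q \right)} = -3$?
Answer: $\frac{1}{179} \approx 0.0055866$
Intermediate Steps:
$y{\left(M,q \right)} = -3$
$C{\left(z \right)} = 4 z^{2}$ ($C{\left(z \right)} = 2 z 2 z = 4 z^{2}$)
$O{\left(N \right)} = 1 - \frac{3}{N}$ ($O{\left(N \right)} = - \frac{3}{N} + \frac{N}{N} = - \frac{3}{N} + 1 = 1 - \frac{3}{N}$)
$v{\left(I,r \right)} = 196 - I$ ($v{\left(I,r \right)} = 4 \cdot 7^{2} - I = 4 \cdot 49 - I = 196 - I$)
$\frac{1}{v{\left(17,O{\left(-5 \right)} \right)}} = \frac{1}{196 - 17} = \frac{1}{179}$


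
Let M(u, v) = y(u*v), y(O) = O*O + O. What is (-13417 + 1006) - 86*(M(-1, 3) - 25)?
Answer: -10777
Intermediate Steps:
y(O) = O + O**2 (y(O) = O**2 + O = O + O**2)
M(u, v) = u*v*(1 + u*v) (M(u, v) = (u*v)*(1 + u*v) = u*v*(1 + u*v))
(-13417 + 1006) - 86*(M(-1, 3) - 25) = (-13417 + 1006) - 86*(-1*3*(1 - 1*3) - 25) = -12411 - 86*(-1*3*(1 - 3) - 25) = -12411 - 86*(-1*3*(-2) - 25) = -12411 - 86*(6 - 25) = -12411 - 86*(-19) = -12411 - 1*(-1634) = -12411 + 1634 = -10777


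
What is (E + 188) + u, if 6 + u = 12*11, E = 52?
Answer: 366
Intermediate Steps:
u = 126 (u = -6 + 12*11 = -6 + 132 = 126)
(E + 188) + u = (52 + 188) + 126 = 240 + 126 = 366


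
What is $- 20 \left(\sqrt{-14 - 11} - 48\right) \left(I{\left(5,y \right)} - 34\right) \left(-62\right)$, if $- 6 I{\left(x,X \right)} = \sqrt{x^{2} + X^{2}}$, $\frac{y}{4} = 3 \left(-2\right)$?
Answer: $\frac{620 \left(48 - 5 i\right) \left(204 + \sqrt{601}\right)}{3} \approx 2.2669 \cdot 10^{6} - 2.3613 \cdot 10^{5} i$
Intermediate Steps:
$y = -24$ ($y = 4 \cdot 3 \left(-2\right) = 4 \left(-6\right) = -24$)
$I{\left(x,X \right)} = - \frac{\sqrt{X^{2} + x^{2}}}{6}$ ($I{\left(x,X \right)} = - \frac{\sqrt{x^{2} + X^{2}}}{6} = - \frac{\sqrt{X^{2} + x^{2}}}{6}$)
$- 20 \left(\sqrt{-14 - 11} - 48\right) \left(I{\left(5,y \right)} - 34\right) \left(-62\right) = - 20 \left(\sqrt{-14 - 11} - 48\right) \left(- \frac{\sqrt{\left(-24\right)^{2} + 5^{2}}}{6} - 34\right) \left(-62\right) = - 20 \left(\sqrt{-25} - 48\right) \left(- \frac{\sqrt{576 + 25}}{6} - 34\right) \left(-62\right) = - 20 \left(5 i - 48\right) \left(- \frac{\sqrt{601}}{6} - 34\right) \left(-62\right) = - 20 \left(-48 + 5 i\right) \left(-34 - \frac{\sqrt{601}}{6}\right) \left(-62\right) = 1240 \left(-48 + 5 i\right) \left(-34 - \frac{\sqrt{601}}{6}\right)$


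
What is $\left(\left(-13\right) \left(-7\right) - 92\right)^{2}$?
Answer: $1$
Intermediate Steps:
$\left(\left(-13\right) \left(-7\right) - 92\right)^{2} = \left(91 - 92\right)^{2} = \left(-1\right)^{2} = 1$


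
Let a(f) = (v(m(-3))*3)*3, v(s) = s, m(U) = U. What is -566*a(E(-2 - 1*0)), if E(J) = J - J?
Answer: 15282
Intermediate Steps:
E(J) = 0
a(f) = -27 (a(f) = -3*3*3 = -9*3 = -27)
-566*a(E(-2 - 1*0)) = -566*(-27) = 15282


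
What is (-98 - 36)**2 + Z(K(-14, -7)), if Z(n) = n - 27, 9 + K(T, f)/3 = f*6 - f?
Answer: 17797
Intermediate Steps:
K(T, f) = -27 + 15*f (K(T, f) = -27 + 3*(f*6 - f) = -27 + 3*(6*f - f) = -27 + 3*(5*f) = -27 + 15*f)
Z(n) = -27 + n
(-98 - 36)**2 + Z(K(-14, -7)) = (-98 - 36)**2 + (-27 + (-27 + 15*(-7))) = (-134)**2 + (-27 + (-27 - 105)) = 17956 + (-27 - 132) = 17956 - 159 = 17797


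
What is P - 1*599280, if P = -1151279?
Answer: -1750559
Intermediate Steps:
P - 1*599280 = -1151279 - 1*599280 = -1151279 - 599280 = -1750559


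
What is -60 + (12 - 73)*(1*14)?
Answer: -914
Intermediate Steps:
-60 + (12 - 73)*(1*14) = -60 - 61*14 = -60 - 854 = -914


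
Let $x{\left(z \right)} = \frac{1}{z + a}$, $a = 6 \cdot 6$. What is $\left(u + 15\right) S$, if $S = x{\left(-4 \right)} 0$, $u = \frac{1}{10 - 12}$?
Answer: $0$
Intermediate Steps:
$a = 36$
$u = - \frac{1}{2}$ ($u = \frac{1}{-2} = - \frac{1}{2} \approx -0.5$)
$x{\left(z \right)} = \frac{1}{36 + z}$ ($x{\left(z \right)} = \frac{1}{z + 36} = \frac{1}{36 + z}$)
$S = 0$ ($S = \frac{1}{36 - 4} \cdot 0 = \frac{1}{32} \cdot 0 = 0$)
$\left(u + 15\right) S = \left(- \frac{1}{2} + 15\right) 0 = \frac{29}{2} \cdot 0 = 0$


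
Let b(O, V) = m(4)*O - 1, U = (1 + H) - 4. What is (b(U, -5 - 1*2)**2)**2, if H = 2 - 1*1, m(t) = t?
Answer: 6561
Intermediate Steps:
H = 1 (H = 2 - 1 = 1)
U = -2 (U = (1 + 1) - 4 = 2 - 4 = -2)
b(O, V) = -1 + 4*O (b(O, V) = 4*O - 1 = -1 + 4*O)
(b(U, -5 - 1*2)**2)**2 = ((-1 + 4*(-2))**2)**2 = ((-1 - 8)**2)**2 = ((-9)**2)**2 = 81**2 = 6561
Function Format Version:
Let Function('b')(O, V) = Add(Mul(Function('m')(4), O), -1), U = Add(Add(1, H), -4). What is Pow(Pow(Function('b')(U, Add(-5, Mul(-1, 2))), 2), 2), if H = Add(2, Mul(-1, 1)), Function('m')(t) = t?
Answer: 6561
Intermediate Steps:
H = 1 (H = Add(2, -1) = 1)
U = -2 (U = Add(Add(1, 1), -4) = Add(2, -4) = -2)
Function('b')(O, V) = Add(-1, Mul(4, O)) (Function('b')(O, V) = Add(Mul(4, O), -1) = Add(-1, Mul(4, O)))
Pow(Pow(Function('b')(U, Add(-5, Mul(-1, 2))), 2), 2) = Pow(Pow(Add(-1, Mul(4, -2)), 2), 2) = Pow(Pow(Add(-1, -8), 2), 2) = Pow(Pow(-9, 2), 2) = Pow(81, 2) = 6561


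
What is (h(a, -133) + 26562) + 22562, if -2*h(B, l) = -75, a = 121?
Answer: 98323/2 ≈ 49162.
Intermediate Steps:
h(B, l) = 75/2 (h(B, l) = -½*(-75) = 75/2)
(h(a, -133) + 26562) + 22562 = (75/2 + 26562) + 22562 = 53199/2 + 22562 = 98323/2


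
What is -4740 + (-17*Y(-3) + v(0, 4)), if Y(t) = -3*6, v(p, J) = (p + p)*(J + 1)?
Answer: -4434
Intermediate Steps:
v(p, J) = 2*p*(1 + J) (v(p, J) = (2*p)*(1 + J) = 2*p*(1 + J))
Y(t) = -18
-4740 + (-17*Y(-3) + v(0, 4)) = -4740 + (-17*(-18) + 2*0*(1 + 4)) = -4740 + (306 + 2*0*5) = -4740 + (306 + 0) = -4740 + 306 = -4434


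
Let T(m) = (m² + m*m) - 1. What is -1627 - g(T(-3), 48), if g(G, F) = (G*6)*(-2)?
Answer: -1423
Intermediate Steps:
T(m) = -1 + 2*m² (T(m) = (m² + m²) - 1 = 2*m² - 1 = -1 + 2*m²)
g(G, F) = -12*G (g(G, F) = (6*G)*(-2) = -12*G)
-1627 - g(T(-3), 48) = -1627 - (-12)*(-1 + 2*(-3)²) = -1627 - (-12)*(-1 + 2*9) = -1627 - (-12)*(-1 + 18) = -1627 - (-12)*17 = -1627 - 1*(-204) = -1627 + 204 = -1423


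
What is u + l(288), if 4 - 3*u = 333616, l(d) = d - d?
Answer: -111204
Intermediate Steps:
l(d) = 0
u = -111204 (u = 4/3 - ⅓*333616 = 4/3 - 333616/3 = -111204)
u + l(288) = -111204 + 0 = -111204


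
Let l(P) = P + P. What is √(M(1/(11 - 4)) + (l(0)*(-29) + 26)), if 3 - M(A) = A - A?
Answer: √29 ≈ 5.3852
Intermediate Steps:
l(P) = 2*P
M(A) = 3 (M(A) = 3 - (A - A) = 3 - 1*0 = 3 + 0 = 3)
√(M(1/(11 - 4)) + (l(0)*(-29) + 26)) = √(3 + ((2*0)*(-29) + 26)) = √(3 + (0*(-29) + 26)) = √(3 + (0 + 26)) = √(3 + 26) = √29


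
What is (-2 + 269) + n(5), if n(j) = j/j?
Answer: 268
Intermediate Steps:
n(j) = 1
(-2 + 269) + n(5) = (-2 + 269) + 1 = 267 + 1 = 268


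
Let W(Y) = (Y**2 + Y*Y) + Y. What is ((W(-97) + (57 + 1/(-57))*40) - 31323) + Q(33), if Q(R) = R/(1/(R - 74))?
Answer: -665515/57 ≈ -11676.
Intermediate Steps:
W(Y) = Y + 2*Y**2 (W(Y) = (Y**2 + Y**2) + Y = 2*Y**2 + Y = Y + 2*Y**2)
Q(R) = R*(-74 + R) (Q(R) = R/(1/(-74 + R)) = R*(-74 + R))
((W(-97) + (57 + 1/(-57))*40) - 31323) + Q(33) = ((-97*(1 + 2*(-97)) + (57 + 1/(-57))*40) - 31323) + 33*(-74 + 33) = ((-97*(1 - 194) + (57 - 1/57)*40) - 31323) + 33*(-41) = ((-97*(-193) + (3248/57)*40) - 31323) - 1353 = ((18721 + 129920/57) - 31323) - 1353 = (1197017/57 - 31323) - 1353 = -588394/57 - 1353 = -665515/57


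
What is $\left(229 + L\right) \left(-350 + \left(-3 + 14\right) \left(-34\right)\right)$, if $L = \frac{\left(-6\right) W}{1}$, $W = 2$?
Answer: $-157108$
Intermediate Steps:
$L = -12$ ($L = \frac{\left(-6\right) 2}{1} = \left(-12\right) 1 = -12$)
$\left(229 + L\right) \left(-350 + \left(-3 + 14\right) \left(-34\right)\right) = \left(229 - 12\right) \left(-350 + \left(-3 + 14\right) \left(-34\right)\right) = 217 \left(-350 + 11 \left(-34\right)\right) = 217 \left(-350 - 374\right) = 217 \left(-724\right) = -157108$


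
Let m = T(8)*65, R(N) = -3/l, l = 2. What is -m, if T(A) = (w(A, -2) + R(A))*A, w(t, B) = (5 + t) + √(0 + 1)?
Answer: -6500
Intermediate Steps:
w(t, B) = 6 + t (w(t, B) = (5 + t) + √1 = (5 + t) + 1 = 6 + t)
R(N) = -3/2
T(A) = A*(9/2 + A) (T(A) = ((6 + A) - 3/2)*A = (9/2 + A)*A = A*(9/2 + A))
m = 6500 (m = ((½)*8*(9 + 2*8))*65 = ((½)*8*(9 + 16))*65 = ((½)*8*25)*65 = 100*65 = 6500)
-m = -1*6500 = -6500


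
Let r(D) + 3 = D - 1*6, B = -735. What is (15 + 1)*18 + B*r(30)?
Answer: -15147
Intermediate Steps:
r(D) = -9 + D (r(D) = -3 + (D - 1*6) = -3 + (D - 6) = -3 + (-6 + D) = -9 + D)
(15 + 1)*18 + B*r(30) = (15 + 1)*18 - 735*(-9 + 30) = 16*18 - 735*21 = 288 - 15435 = -15147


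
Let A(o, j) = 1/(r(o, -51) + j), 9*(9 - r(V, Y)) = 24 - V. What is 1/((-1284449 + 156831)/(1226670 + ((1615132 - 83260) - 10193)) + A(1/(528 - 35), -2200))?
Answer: -26750499825002/10987636448677 ≈ -2.4346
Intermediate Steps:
r(V, Y) = 19/3 + V/9 (r(V, Y) = 9 - (24 - V)/9 = 9 + (-8/3 + V/9) = 19/3 + V/9)
A(o, j) = 1/(19/3 + j + o/9) (A(o, j) = 1/((19/3 + o/9) + j) = 1/(19/3 + j + o/9))
1/((-1284449 + 156831)/(1226670 + ((1615132 - 83260) - 10193)) + A(1/(528 - 35), -2200)) = 1/((-1284449 + 156831)/(1226670 + ((1615132 - 83260) - 10193)) + 9/(57 + 1/(528 - 35) + 9*(-2200))) = 1/(-1127618/(1226670 + (1531872 - 10193)) + 9/(57 + 1/493 - 19800)) = 1/(-1127618/(1226670 + 1521679) + 9/(57 + 1/493 - 19800)) = 1/(-1127618/2748349 + 9/(-9733298/493)) = 1/(-1127618*1/2748349 + 9*(-493/9733298)) = 1/(-1127618/2748349 - 4437/9733298) = 1/(-10987636448677/26750499825002) = -26750499825002/10987636448677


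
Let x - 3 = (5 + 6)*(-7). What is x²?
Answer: 5476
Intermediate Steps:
x = -74 (x = 3 + (5 + 6)*(-7) = 3 + 11*(-7) = 3 - 77 = -74)
x² = (-74)² = 5476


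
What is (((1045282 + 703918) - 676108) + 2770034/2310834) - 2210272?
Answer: -1313915719043/1155417 ≈ -1.1372e+6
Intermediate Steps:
(((1045282 + 703918) - 676108) + 2770034/2310834) - 2210272 = ((1749200 - 676108) + 2770034*(1/2310834)) - 2210272 = (1073092 + 1385017/1155417) - 2210272 = 1239870124381/1155417 - 2210272 = -1313915719043/1155417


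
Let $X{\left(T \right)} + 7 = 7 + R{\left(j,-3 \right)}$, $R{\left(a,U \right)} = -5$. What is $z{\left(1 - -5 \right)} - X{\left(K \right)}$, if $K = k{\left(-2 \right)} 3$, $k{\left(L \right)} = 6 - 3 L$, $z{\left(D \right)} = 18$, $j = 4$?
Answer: $23$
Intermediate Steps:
$K = 36$ ($K = \left(6 - -6\right) 3 = \left(6 + 6\right) 3 = 12 \cdot 3 = 36$)
$X{\left(T \right)} = -5$ ($X{\left(T \right)} = -7 + \left(7 - 5\right) = -7 + 2 = -5$)
$z{\left(1 - -5 \right)} - X{\left(K \right)} = 18 - -5 = 18 + 5 = 23$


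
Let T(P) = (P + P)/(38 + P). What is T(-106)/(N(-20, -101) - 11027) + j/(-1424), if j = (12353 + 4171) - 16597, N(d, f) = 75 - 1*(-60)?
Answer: 3360375/65918384 ≈ 0.050978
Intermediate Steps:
N(d, f) = 135 (N(d, f) = 75 + 60 = 135)
T(P) = 2*P/(38 + P) (T(P) = (2*P)/(38 + P) = 2*P/(38 + P))
j = -73 (j = 16524 - 16597 = -73)
T(-106)/(N(-20, -101) - 11027) + j/(-1424) = (2*(-106)/(38 - 106))/(135 - 11027) - 73/(-1424) = (2*(-106)/(-68))/(-10892) - 73*(-1/1424) = (2*(-106)*(-1/68))*(-1/10892) + 73/1424 = (53/17)*(-1/10892) + 73/1424 = -53/185164 + 73/1424 = 3360375/65918384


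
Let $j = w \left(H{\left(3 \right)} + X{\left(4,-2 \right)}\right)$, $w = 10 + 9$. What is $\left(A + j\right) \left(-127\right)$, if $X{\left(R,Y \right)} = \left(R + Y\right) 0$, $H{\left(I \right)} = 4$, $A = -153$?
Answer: $9779$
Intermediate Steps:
$w = 19$
$X{\left(R,Y \right)} = 0$
$j = 76$ ($j = 19 \left(4 + 0\right) = 19 \cdot 4 = 76$)
$\left(A + j\right) \left(-127\right) = \left(-153 + 76\right) \left(-127\right) = \left(-77\right) \left(-127\right) = 9779$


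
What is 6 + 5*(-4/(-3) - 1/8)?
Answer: 289/24 ≈ 12.042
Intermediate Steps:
6 + 5*(-4/(-3) - 1/8) = 6 + 5*(-4*(-⅓) - 1*⅛) = 6 + 5*(4/3 - ⅛) = 6 + 5*(29/24) = 6 + 145/24 = 289/24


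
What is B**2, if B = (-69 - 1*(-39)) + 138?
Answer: 11664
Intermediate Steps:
B = 108 (B = (-69 + 39) + 138 = -30 + 138 = 108)
B**2 = 108**2 = 11664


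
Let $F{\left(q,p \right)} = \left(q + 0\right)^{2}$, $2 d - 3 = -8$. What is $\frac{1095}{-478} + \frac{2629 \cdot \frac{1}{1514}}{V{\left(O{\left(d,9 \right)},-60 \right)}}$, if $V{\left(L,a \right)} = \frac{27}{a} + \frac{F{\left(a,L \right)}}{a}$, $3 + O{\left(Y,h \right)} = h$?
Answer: $- \frac{1014724855}{437471814} \approx -2.3195$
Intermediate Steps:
$d = - \frac{5}{2}$ ($d = \frac{3}{2} + \frac{1}{2} \left(-8\right) = \frac{3}{2} - 4 = - \frac{5}{2} \approx -2.5$)
$F{\left(q,p \right)} = q^{2}$
$O{\left(Y,h \right)} = -3 + h$
$V{\left(L,a \right)} = a + \frac{27}{a}$ ($V{\left(L,a \right)} = \frac{27}{a} + \frac{a^{2}}{a} = \frac{27}{a} + a = a + \frac{27}{a}$)
$\frac{1095}{-478} + \frac{2629 \cdot \frac{1}{1514}}{V{\left(O{\left(d,9 \right)},-60 \right)}} = \frac{1095}{-478} + \frac{2629 \cdot \frac{1}{1514}}{-60 + \frac{27}{-60}} = 1095 \left(- \frac{1}{478}\right) + \frac{2629 \cdot \frac{1}{1514}}{-60 + 27 \left(- \frac{1}{60}\right)} = - \frac{1095}{478} + \frac{2629}{1514 \left(-60 - \frac{9}{20}\right)} = - \frac{1095}{478} + \frac{2629}{1514 \left(- \frac{1209}{20}\right)} = - \frac{1095}{478} + \frac{2629}{1514} \left(- \frac{20}{1209}\right) = - \frac{1095}{478} - \frac{26290}{915213} = - \frac{1014724855}{437471814}$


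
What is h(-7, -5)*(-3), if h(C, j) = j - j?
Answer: 0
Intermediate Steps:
h(C, j) = 0
h(-7, -5)*(-3) = 0*(-3) = 0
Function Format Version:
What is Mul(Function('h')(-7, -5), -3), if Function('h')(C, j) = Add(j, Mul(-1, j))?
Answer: 0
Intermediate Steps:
Function('h')(C, j) = 0
Mul(Function('h')(-7, -5), -3) = Mul(0, -3) = 0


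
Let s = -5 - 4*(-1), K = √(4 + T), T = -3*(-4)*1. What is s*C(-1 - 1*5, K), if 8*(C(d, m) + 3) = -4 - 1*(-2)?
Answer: 13/4 ≈ 3.2500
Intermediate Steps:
T = 12 (T = 12*1 = 12)
K = 4 (K = √(4 + 12) = √16 = 4)
C(d, m) = -13/4 (C(d, m) = -3 + (-4 - 1*(-2))/8 = -3 + (-4 + 2)/8 = -3 + (⅛)*(-2) = -3 - ¼ = -13/4)
s = -1 (s = -5 + 4 = -1)
s*C(-1 - 1*5, K) = -1*(-13/4) = 13/4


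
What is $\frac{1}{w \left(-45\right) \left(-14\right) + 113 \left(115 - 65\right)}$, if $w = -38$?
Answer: $- \frac{1}{18290} \approx -5.4675 \cdot 10^{-5}$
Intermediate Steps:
$\frac{1}{w \left(-45\right) \left(-14\right) + 113 \left(115 - 65\right)} = \frac{1}{\left(-38\right) \left(-45\right) \left(-14\right) + 113 \left(115 - 65\right)} = \frac{1}{1710 \left(-14\right) + 113 \cdot 50} = \frac{1}{-23940 + 5650} = \frac{1}{-18290} = - \frac{1}{18290}$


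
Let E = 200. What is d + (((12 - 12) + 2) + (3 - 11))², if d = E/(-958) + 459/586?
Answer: 10266245/280694 ≈ 36.575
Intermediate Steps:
d = 161261/280694 (d = 200/(-958) + 459/586 = 200*(-1/958) + 459*(1/586) = -100/479 + 459/586 = 161261/280694 ≈ 0.57451)
d + (((12 - 12) + 2) + (3 - 11))² = 161261/280694 + (((12 - 12) + 2) + (3 - 11))² = 161261/280694 + ((0 + 2) - 8)² = 161261/280694 + (2 - 8)² = 161261/280694 + (-6)² = 161261/280694 + 36 = 10266245/280694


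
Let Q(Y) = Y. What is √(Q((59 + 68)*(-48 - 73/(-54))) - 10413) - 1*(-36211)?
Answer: 36211 + I*√5293290/18 ≈ 36211.0 + 127.82*I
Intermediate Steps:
√(Q((59 + 68)*(-48 - 73/(-54))) - 10413) - 1*(-36211) = √((59 + 68)*(-48 - 73/(-54)) - 10413) - 1*(-36211) = √(127*(-48 - 73*(-1/54)) - 10413) + 36211 = √(127*(-48 + 73/54) - 10413) + 36211 = √(127*(-2519/54) - 10413) + 36211 = √(-319913/54 - 10413) + 36211 = √(-882215/54) + 36211 = I*√5293290/18 + 36211 = 36211 + I*√5293290/18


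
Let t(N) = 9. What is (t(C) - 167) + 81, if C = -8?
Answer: -77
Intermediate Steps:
(t(C) - 167) + 81 = (9 - 167) + 81 = -158 + 81 = -77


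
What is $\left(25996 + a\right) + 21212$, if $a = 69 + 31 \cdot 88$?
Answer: $50005$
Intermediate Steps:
$a = 2797$ ($a = 69 + 2728 = 2797$)
$\left(25996 + a\right) + 21212 = \left(25996 + 2797\right) + 21212 = 28793 + 21212 = 50005$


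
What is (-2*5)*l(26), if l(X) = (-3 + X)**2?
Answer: -5290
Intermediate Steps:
(-2*5)*l(26) = (-2*5)*(-3 + 26)**2 = -10*23**2 = -10*529 = -5290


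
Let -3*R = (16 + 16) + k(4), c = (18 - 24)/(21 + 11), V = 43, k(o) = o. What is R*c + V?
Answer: 181/4 ≈ 45.250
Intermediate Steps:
c = -3/16 (c = -6/32 = -6*1/32 = -3/16 ≈ -0.18750)
R = -12 (R = -((16 + 16) + 4)/3 = -(32 + 4)/3 = -⅓*36 = -12)
R*c + V = -12*(-3/16) + 43 = 9/4 + 43 = 181/4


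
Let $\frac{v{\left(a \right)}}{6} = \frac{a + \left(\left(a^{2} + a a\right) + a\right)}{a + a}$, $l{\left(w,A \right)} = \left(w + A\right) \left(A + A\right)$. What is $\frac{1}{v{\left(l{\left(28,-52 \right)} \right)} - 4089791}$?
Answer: $- \frac{1}{4074809} \approx -2.4541 \cdot 10^{-7}$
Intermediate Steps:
$l{\left(w,A \right)} = 2 A \left(A + w\right)$ ($l{\left(w,A \right)} = \left(A + w\right) 2 A = 2 A \left(A + w\right)$)
$v{\left(a \right)} = \frac{3 \left(2 a + 2 a^{2}\right)}{a}$ ($v{\left(a \right)} = 6 \frac{a + \left(\left(a^{2} + a a\right) + a\right)}{a + a} = 6 \frac{a + \left(\left(a^{2} + a^{2}\right) + a\right)}{2 a} = 6 \left(a + \left(2 a^{2} + a\right)\right) \frac{1}{2 a} = 6 \left(a + \left(a + 2 a^{2}\right)\right) \frac{1}{2 a} = 6 \left(2 a + 2 a^{2}\right) \frac{1}{2 a} = 6 \frac{2 a + 2 a^{2}}{2 a} = \frac{3 \left(2 a + 2 a^{2}\right)}{a}$)
$\frac{1}{v{\left(l{\left(28,-52 \right)} \right)} - 4089791} = \frac{1}{\left(6 + 6 \cdot 2 \left(-52\right) \left(-52 + 28\right)\right) - 4089791} = \frac{1}{\left(6 + 6 \cdot 2 \left(-52\right) \left(-24\right)\right) - 4089791} = \frac{1}{\left(6 + 6 \cdot 2496\right) - 4089791} = \frac{1}{\left(6 + 14976\right) - 4089791} = \frac{1}{14982 - 4089791} = \frac{1}{-4074809} = - \frac{1}{4074809}$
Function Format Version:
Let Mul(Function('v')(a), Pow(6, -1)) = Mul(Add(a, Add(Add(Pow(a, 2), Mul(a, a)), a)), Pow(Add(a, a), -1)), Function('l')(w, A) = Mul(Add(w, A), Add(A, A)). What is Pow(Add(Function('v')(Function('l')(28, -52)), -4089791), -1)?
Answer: Rational(-1, 4074809) ≈ -2.4541e-7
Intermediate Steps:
Function('l')(w, A) = Mul(2, A, Add(A, w)) (Function('l')(w, A) = Mul(Add(A, w), Mul(2, A)) = Mul(2, A, Add(A, w)))
Function('v')(a) = Mul(3, Pow(a, -1), Add(Mul(2, a), Mul(2, Pow(a, 2)))) (Function('v')(a) = Mul(6, Mul(Add(a, Add(Add(Pow(a, 2), Mul(a, a)), a)), Pow(Add(a, a), -1))) = Mul(6, Mul(Add(a, Add(Add(Pow(a, 2), Pow(a, 2)), a)), Pow(Mul(2, a), -1))) = Mul(6, Mul(Add(a, Add(Mul(2, Pow(a, 2)), a)), Mul(Rational(1, 2), Pow(a, -1)))) = Mul(6, Mul(Add(a, Add(a, Mul(2, Pow(a, 2)))), Mul(Rational(1, 2), Pow(a, -1)))) = Mul(6, Mul(Add(Mul(2, a), Mul(2, Pow(a, 2))), Mul(Rational(1, 2), Pow(a, -1)))) = Mul(6, Mul(Rational(1, 2), Pow(a, -1), Add(Mul(2, a), Mul(2, Pow(a, 2))))) = Mul(3, Pow(a, -1), Add(Mul(2, a), Mul(2, Pow(a, 2)))))
Pow(Add(Function('v')(Function('l')(28, -52)), -4089791), -1) = Pow(Add(Add(6, Mul(6, Mul(2, -52, Add(-52, 28)))), -4089791), -1) = Pow(Add(Add(6, Mul(6, Mul(2, -52, -24))), -4089791), -1) = Pow(Add(Add(6, Mul(6, 2496)), -4089791), -1) = Pow(Add(Add(6, 14976), -4089791), -1) = Pow(Add(14982, -4089791), -1) = Pow(-4074809, -1) = Rational(-1, 4074809)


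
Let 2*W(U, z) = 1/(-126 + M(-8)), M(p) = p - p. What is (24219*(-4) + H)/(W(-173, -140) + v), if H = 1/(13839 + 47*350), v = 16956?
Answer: -2247531444/393380551 ≈ -5.7134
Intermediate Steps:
M(p) = 0
W(U, z) = -1/252 (W(U, z) = 1/(2*(-126 + 0)) = (½)/(-126) = (½)*(-1/126) = -1/252)
H = 1/30289 (H = 1/(13839 + 16450) = 1/30289 ≈ 3.3015e-5)
(24219*(-4) + H)/(W(-173, -140) + v) = (24219*(-4) + 1/30289)/(-1/252 + 16956) = (-96876 + 1/30289)/(4272911/252) = -2934277163/30289*252/4272911 = -2247531444/393380551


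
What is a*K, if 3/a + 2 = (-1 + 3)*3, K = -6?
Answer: -9/2 ≈ -4.5000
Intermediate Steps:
a = ¾ (a = 3/(-2 + (-1 + 3)*3) = 3/(-2 + 2*3) = 3/(-2 + 6) = 3/4 = 3*(¼) = ¾ ≈ 0.75000)
a*K = (¾)*(-6) = -9/2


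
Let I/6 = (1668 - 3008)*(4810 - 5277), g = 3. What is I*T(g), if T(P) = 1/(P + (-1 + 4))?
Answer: 625780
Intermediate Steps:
I = 3754680 (I = 6*((1668 - 3008)*(4810 - 5277)) = 6*(-1340*(-467)) = 6*625780 = 3754680)
T(P) = 1/(3 + P) (T(P) = 1/(P + 3) = 1/(3 + P))
I*T(g) = 3754680/(3 + 3) = 3754680/6 = 3754680*(⅙) = 625780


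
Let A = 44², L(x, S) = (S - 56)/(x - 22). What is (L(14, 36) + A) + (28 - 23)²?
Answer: 3927/2 ≈ 1963.5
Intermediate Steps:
L(x, S) = (-56 + S)/(-22 + x)
A = 1936
(L(14, 36) + A) + (28 - 23)² = ((-56 + 36)/(-22 + 14) + 1936) + (28 - 23)² = (-20/(-8) + 1936) + 5² = (-⅛*(-20) + 1936) + 25 = (5/2 + 1936) + 25 = 3877/2 + 25 = 3927/2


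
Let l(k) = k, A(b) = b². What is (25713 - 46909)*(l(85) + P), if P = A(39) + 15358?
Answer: -359568944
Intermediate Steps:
P = 16879 (P = 39² + 15358 = 1521 + 15358 = 16879)
(25713 - 46909)*(l(85) + P) = (25713 - 46909)*(85 + 16879) = -21196*16964 = -359568944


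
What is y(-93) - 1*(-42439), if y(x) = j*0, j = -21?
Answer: 42439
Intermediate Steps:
y(x) = 0 (y(x) = -21*0 = 0)
y(-93) - 1*(-42439) = 0 - 1*(-42439) = 0 + 42439 = 42439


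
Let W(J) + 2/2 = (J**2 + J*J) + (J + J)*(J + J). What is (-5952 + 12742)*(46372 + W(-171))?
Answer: 1506137430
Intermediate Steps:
W(J) = -1 + 6*J**2 (W(J) = -1 + ((J**2 + J*J) + (J + J)*(J + J)) = -1 + ((J**2 + J**2) + (2*J)*(2*J)) = -1 + (2*J**2 + 4*J**2) = -1 + 6*J**2)
(-5952 + 12742)*(46372 + W(-171)) = (-5952 + 12742)*(46372 + (-1 + 6*(-171)**2)) = 6790*(46372 + (-1 + 6*29241)) = 6790*(46372 + (-1 + 175446)) = 6790*(46372 + 175445) = 6790*221817 = 1506137430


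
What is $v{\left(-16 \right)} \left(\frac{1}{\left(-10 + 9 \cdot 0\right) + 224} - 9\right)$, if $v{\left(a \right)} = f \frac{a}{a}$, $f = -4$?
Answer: $\frac{3850}{107} \approx 35.981$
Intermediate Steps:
$v{\left(a \right)} = -4$ ($v{\left(a \right)} = - 4 \frac{a}{a} = \left(-4\right) 1 = -4$)
$v{\left(-16 \right)} \left(\frac{1}{\left(-10 + 9 \cdot 0\right) + 224} - 9\right) = - 4 \left(\frac{1}{\left(-10 + 9 \cdot 0\right) + 224} - 9\right) = - 4 \left(\frac{1}{\left(-10 + 0\right) + 224} - 9\right) = - 4 \left(\frac{1}{-10 + 224} - 9\right) = - 4 \left(\frac{1}{214} - 9\right) = \left(-4\right) \left(- \frac{1925}{214}\right) = \frac{3850}{107}$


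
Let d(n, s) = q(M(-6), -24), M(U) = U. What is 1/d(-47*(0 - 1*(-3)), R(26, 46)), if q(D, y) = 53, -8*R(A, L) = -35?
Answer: 1/53 ≈ 0.018868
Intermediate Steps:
R(A, L) = 35/8 (R(A, L) = -⅛*(-35) = 35/8)
d(n, s) = 53
1/d(-47*(0 - 1*(-3)), R(26, 46)) = 1/53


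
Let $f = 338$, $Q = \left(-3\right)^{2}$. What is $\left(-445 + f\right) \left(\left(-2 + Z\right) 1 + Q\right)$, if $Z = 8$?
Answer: $-1605$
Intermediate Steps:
$Q = 9$
$\left(-445 + f\right) \left(\left(-2 + Z\right) 1 + Q\right) = \left(-445 + 338\right) \left(\left(-2 + 8\right) 1 + 9\right) = - 107 \left(6 \cdot 1 + 9\right) = - 107 \left(6 + 9\right) = \left(-107\right) 15 = -1605$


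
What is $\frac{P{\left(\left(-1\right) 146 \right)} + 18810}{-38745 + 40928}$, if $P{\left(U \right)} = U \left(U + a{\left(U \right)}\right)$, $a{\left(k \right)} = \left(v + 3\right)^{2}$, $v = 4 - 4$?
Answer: $\frac{38812}{2183} \approx 17.779$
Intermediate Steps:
$v = 0$ ($v = 4 - 4 = 0$)
$a{\left(k \right)} = 9$ ($a{\left(k \right)} = \left(0 + 3\right)^{2} = 3^{2} = 9$)
$P{\left(U \right)} = U \left(9 + U\right)$ ($P{\left(U \right)} = U \left(U + 9\right) = U \left(9 + U\right)$)
$\frac{P{\left(\left(-1\right) 146 \right)} + 18810}{-38745 + 40928} = \frac{\left(-1\right) 146 \left(9 - 146\right) + 18810}{-38745 + 40928} = \frac{- 146 \left(9 - 146\right) + 18810}{2183} = \left(\left(-146\right) \left(-137\right) + 18810\right) \frac{1}{2183} = \left(20002 + 18810\right) \frac{1}{2183} = 38812 \cdot \frac{1}{2183} = \frac{38812}{2183}$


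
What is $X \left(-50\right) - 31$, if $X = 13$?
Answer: $-681$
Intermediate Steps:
$X \left(-50\right) - 31 = 13 \left(-50\right) - 31 = -650 - 31 = -681$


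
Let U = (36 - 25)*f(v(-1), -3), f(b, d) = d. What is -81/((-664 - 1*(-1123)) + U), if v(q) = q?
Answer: -27/142 ≈ -0.19014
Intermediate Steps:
U = -33 (U = (36 - 25)*(-3) = 11*(-3) = -33)
-81/((-664 - 1*(-1123)) + U) = -81/((-664 - 1*(-1123)) - 33) = -81/((-664 + 1123) - 33) = -81/(459 - 33) = -81/426 = (1/426)*(-81) = -27/142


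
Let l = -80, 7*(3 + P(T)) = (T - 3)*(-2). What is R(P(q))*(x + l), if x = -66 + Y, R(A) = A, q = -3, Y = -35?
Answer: 1629/7 ≈ 232.71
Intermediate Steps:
P(T) = -15/7 - 2*T/7 (P(T) = -3 + ((T - 3)*(-2))/7 = -3 + ((-3 + T)*(-2))/7 = -3 + (6 - 2*T)/7 = -3 + (6/7 - 2*T/7) = -15/7 - 2*T/7)
x = -101 (x = -66 - 35 = -101)
R(P(q))*(x + l) = (-15/7 - 2/7*(-3))*(-101 - 80) = (-15/7 + 6/7)*(-181) = -9/7*(-181) = 1629/7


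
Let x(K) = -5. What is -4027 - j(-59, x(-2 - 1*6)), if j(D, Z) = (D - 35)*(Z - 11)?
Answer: -5531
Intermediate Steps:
j(D, Z) = (-35 + D)*(-11 + Z)
-4027 - j(-59, x(-2 - 1*6)) = -4027 - (385 - 35*(-5) - 11*(-59) - 59*(-5)) = -4027 - (385 + 175 + 649 + 295) = -4027 - 1*1504 = -4027 - 1504 = -5531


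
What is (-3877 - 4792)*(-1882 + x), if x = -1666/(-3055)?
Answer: 49828059636/3055 ≈ 1.6310e+7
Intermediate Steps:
x = 1666/3055 (x = -1666*(-1/3055) = 1666/3055 ≈ 0.54534)
(-3877 - 4792)*(-1882 + x) = (-3877 - 4792)*(-1882 + 1666/3055) = -8669*(-5747844/3055) = 49828059636/3055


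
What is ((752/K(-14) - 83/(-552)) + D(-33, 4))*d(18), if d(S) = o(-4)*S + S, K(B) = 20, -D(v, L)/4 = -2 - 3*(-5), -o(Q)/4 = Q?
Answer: -2005779/460 ≈ -4360.4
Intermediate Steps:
o(Q) = -4*Q
D(v, L) = -52 (D(v, L) = -4*(-2 - 3*(-5)) = -4*(-2 + 15) = -4*13 = -52)
d(S) = 17*S (d(S) = (-4*(-4))*S + S = 16*S + S = 17*S)
((752/K(-14) - 83/(-552)) + D(-33, 4))*d(18) = ((752/20 - 83/(-552)) - 52)*(17*18) = ((752*(1/20) - 83*(-1/552)) - 52)*306 = ((188/5 + 83/552) - 52)*306 = (104191/2760 - 52)*306 = -39329/2760*306 = -2005779/460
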